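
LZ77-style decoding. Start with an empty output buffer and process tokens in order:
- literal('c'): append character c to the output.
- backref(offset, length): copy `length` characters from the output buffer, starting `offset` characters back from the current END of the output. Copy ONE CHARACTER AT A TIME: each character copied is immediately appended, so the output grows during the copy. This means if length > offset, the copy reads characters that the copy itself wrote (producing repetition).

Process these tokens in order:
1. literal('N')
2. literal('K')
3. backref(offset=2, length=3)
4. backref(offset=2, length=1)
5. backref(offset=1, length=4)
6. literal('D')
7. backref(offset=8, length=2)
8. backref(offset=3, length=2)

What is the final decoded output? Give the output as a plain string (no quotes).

Token 1: literal('N'). Output: "N"
Token 2: literal('K'). Output: "NK"
Token 3: backref(off=2, len=3) (overlapping!). Copied 'NKN' from pos 0. Output: "NKNKN"
Token 4: backref(off=2, len=1). Copied 'K' from pos 3. Output: "NKNKNK"
Token 5: backref(off=1, len=4) (overlapping!). Copied 'KKKK' from pos 5. Output: "NKNKNKKKKK"
Token 6: literal('D'). Output: "NKNKNKKKKKD"
Token 7: backref(off=8, len=2). Copied 'KN' from pos 3. Output: "NKNKNKKKKKDKN"
Token 8: backref(off=3, len=2). Copied 'DK' from pos 10. Output: "NKNKNKKKKKDKNDK"

Answer: NKNKNKKKKKDKNDK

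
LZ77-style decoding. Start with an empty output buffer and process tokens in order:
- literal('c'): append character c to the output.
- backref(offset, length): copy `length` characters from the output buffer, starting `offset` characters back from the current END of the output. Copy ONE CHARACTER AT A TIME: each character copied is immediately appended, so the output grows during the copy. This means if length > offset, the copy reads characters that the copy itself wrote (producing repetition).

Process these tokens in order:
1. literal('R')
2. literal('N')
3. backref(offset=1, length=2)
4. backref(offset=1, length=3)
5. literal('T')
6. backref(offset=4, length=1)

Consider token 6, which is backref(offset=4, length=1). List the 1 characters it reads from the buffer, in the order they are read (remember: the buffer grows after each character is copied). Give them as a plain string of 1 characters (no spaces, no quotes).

Answer: N

Derivation:
Token 1: literal('R'). Output: "R"
Token 2: literal('N'). Output: "RN"
Token 3: backref(off=1, len=2) (overlapping!). Copied 'NN' from pos 1. Output: "RNNN"
Token 4: backref(off=1, len=3) (overlapping!). Copied 'NNN' from pos 3. Output: "RNNNNNN"
Token 5: literal('T'). Output: "RNNNNNNT"
Token 6: backref(off=4, len=1). Buffer before: "RNNNNNNT" (len 8)
  byte 1: read out[4]='N', append. Buffer now: "RNNNNNNTN"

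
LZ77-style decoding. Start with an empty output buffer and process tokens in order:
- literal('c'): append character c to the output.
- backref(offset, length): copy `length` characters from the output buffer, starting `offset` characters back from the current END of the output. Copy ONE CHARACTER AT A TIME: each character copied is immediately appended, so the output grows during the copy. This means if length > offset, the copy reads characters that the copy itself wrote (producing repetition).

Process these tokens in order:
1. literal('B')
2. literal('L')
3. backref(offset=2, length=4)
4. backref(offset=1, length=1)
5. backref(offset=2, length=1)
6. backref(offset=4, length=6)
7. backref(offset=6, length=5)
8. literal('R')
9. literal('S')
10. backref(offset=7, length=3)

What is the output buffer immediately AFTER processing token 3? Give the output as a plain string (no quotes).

Answer: BLBLBL

Derivation:
Token 1: literal('B'). Output: "B"
Token 2: literal('L'). Output: "BL"
Token 3: backref(off=2, len=4) (overlapping!). Copied 'BLBL' from pos 0. Output: "BLBLBL"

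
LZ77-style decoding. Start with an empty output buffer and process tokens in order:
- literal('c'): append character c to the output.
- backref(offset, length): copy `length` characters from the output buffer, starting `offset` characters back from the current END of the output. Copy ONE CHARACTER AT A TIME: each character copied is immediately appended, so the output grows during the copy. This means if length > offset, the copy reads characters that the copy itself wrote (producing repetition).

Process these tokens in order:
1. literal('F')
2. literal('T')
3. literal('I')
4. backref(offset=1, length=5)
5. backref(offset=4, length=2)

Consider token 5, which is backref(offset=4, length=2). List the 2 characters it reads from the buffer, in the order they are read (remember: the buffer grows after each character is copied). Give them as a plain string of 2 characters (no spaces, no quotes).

Token 1: literal('F'). Output: "F"
Token 2: literal('T'). Output: "FT"
Token 3: literal('I'). Output: "FTI"
Token 4: backref(off=1, len=5) (overlapping!). Copied 'IIIII' from pos 2. Output: "FTIIIIII"
Token 5: backref(off=4, len=2). Buffer before: "FTIIIIII" (len 8)
  byte 1: read out[4]='I', append. Buffer now: "FTIIIIIII"
  byte 2: read out[5]='I', append. Buffer now: "FTIIIIIIII"

Answer: II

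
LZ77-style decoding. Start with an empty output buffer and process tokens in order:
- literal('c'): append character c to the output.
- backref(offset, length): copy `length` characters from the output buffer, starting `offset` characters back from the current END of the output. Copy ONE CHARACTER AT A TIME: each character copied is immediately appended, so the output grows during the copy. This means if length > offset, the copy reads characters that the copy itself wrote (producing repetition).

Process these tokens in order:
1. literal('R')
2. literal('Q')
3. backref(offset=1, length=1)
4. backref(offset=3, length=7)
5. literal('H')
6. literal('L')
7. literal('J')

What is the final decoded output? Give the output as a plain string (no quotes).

Token 1: literal('R'). Output: "R"
Token 2: literal('Q'). Output: "RQ"
Token 3: backref(off=1, len=1). Copied 'Q' from pos 1. Output: "RQQ"
Token 4: backref(off=3, len=7) (overlapping!). Copied 'RQQRQQR' from pos 0. Output: "RQQRQQRQQR"
Token 5: literal('H'). Output: "RQQRQQRQQRH"
Token 6: literal('L'). Output: "RQQRQQRQQRHL"
Token 7: literal('J'). Output: "RQQRQQRQQRHLJ"

Answer: RQQRQQRQQRHLJ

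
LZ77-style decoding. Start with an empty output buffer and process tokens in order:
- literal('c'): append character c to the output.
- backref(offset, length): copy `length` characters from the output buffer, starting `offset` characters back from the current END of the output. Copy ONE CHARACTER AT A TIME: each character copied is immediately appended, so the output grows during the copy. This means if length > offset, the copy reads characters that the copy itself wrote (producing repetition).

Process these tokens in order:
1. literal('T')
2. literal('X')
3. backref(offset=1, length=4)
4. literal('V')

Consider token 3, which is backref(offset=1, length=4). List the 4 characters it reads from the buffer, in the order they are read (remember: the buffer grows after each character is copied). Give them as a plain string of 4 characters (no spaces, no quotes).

Answer: XXXX

Derivation:
Token 1: literal('T'). Output: "T"
Token 2: literal('X'). Output: "TX"
Token 3: backref(off=1, len=4). Buffer before: "TX" (len 2)
  byte 1: read out[1]='X', append. Buffer now: "TXX"
  byte 2: read out[2]='X', append. Buffer now: "TXXX"
  byte 3: read out[3]='X', append. Buffer now: "TXXXX"
  byte 4: read out[4]='X', append. Buffer now: "TXXXXX"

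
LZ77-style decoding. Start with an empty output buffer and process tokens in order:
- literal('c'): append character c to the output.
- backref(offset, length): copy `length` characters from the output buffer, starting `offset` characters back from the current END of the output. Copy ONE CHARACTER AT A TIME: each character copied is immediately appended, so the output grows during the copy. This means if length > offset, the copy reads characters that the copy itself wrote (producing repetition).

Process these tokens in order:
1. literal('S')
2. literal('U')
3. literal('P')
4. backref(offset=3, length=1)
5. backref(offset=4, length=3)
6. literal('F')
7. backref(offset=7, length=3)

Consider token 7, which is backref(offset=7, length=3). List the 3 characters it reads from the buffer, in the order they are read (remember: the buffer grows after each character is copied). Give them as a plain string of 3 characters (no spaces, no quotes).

Token 1: literal('S'). Output: "S"
Token 2: literal('U'). Output: "SU"
Token 3: literal('P'). Output: "SUP"
Token 4: backref(off=3, len=1). Copied 'S' from pos 0. Output: "SUPS"
Token 5: backref(off=4, len=3). Copied 'SUP' from pos 0. Output: "SUPSSUP"
Token 6: literal('F'). Output: "SUPSSUPF"
Token 7: backref(off=7, len=3). Buffer before: "SUPSSUPF" (len 8)
  byte 1: read out[1]='U', append. Buffer now: "SUPSSUPFU"
  byte 2: read out[2]='P', append. Buffer now: "SUPSSUPFUP"
  byte 3: read out[3]='S', append. Buffer now: "SUPSSUPFUPS"

Answer: UPS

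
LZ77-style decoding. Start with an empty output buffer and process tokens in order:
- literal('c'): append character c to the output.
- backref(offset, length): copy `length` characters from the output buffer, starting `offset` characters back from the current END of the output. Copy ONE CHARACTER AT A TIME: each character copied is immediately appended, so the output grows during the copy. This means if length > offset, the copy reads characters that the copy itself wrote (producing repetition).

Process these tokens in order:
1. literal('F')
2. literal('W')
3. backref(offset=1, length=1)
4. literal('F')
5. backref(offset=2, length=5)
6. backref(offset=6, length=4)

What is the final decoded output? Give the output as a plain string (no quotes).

Token 1: literal('F'). Output: "F"
Token 2: literal('W'). Output: "FW"
Token 3: backref(off=1, len=1). Copied 'W' from pos 1. Output: "FWW"
Token 4: literal('F'). Output: "FWWF"
Token 5: backref(off=2, len=5) (overlapping!). Copied 'WFWFW' from pos 2. Output: "FWWFWFWFW"
Token 6: backref(off=6, len=4). Copied 'FWFW' from pos 3. Output: "FWWFWFWFWFWFW"

Answer: FWWFWFWFWFWFW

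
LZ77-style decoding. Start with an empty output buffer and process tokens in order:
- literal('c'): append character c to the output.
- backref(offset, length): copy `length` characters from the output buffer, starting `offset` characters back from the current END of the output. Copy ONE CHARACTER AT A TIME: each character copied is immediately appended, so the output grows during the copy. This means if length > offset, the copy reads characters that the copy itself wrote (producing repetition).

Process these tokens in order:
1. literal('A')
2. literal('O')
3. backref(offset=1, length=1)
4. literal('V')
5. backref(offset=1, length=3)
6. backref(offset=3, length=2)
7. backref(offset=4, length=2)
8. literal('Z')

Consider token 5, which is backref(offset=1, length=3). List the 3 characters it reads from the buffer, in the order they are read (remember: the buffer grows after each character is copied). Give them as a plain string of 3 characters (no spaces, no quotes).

Answer: VVV

Derivation:
Token 1: literal('A'). Output: "A"
Token 2: literal('O'). Output: "AO"
Token 3: backref(off=1, len=1). Copied 'O' from pos 1. Output: "AOO"
Token 4: literal('V'). Output: "AOOV"
Token 5: backref(off=1, len=3). Buffer before: "AOOV" (len 4)
  byte 1: read out[3]='V', append. Buffer now: "AOOVV"
  byte 2: read out[4]='V', append. Buffer now: "AOOVVV"
  byte 3: read out[5]='V', append. Buffer now: "AOOVVVV"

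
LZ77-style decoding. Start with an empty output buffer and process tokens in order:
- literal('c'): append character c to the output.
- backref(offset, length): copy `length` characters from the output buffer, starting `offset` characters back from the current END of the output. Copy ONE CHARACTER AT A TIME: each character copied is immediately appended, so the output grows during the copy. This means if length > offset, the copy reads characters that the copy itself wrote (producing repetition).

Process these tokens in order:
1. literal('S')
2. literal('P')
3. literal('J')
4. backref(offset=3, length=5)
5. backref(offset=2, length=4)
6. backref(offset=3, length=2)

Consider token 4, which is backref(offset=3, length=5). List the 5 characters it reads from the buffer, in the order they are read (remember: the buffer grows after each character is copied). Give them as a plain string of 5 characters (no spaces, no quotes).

Answer: SPJSP

Derivation:
Token 1: literal('S'). Output: "S"
Token 2: literal('P'). Output: "SP"
Token 3: literal('J'). Output: "SPJ"
Token 4: backref(off=3, len=5). Buffer before: "SPJ" (len 3)
  byte 1: read out[0]='S', append. Buffer now: "SPJS"
  byte 2: read out[1]='P', append. Buffer now: "SPJSP"
  byte 3: read out[2]='J', append. Buffer now: "SPJSPJ"
  byte 4: read out[3]='S', append. Buffer now: "SPJSPJS"
  byte 5: read out[4]='P', append. Buffer now: "SPJSPJSP"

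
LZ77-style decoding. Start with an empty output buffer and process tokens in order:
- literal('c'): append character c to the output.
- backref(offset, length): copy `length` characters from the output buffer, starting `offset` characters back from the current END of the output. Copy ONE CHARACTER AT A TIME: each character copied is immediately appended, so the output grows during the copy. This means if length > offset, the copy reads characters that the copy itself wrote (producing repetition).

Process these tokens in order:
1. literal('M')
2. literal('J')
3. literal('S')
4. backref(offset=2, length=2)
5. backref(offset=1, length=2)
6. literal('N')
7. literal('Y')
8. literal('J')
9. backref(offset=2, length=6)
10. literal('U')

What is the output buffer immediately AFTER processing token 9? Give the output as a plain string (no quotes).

Answer: MJSJSSSNYJYJYJYJ

Derivation:
Token 1: literal('M'). Output: "M"
Token 2: literal('J'). Output: "MJ"
Token 3: literal('S'). Output: "MJS"
Token 4: backref(off=2, len=2). Copied 'JS' from pos 1. Output: "MJSJS"
Token 5: backref(off=1, len=2) (overlapping!). Copied 'SS' from pos 4. Output: "MJSJSSS"
Token 6: literal('N'). Output: "MJSJSSSN"
Token 7: literal('Y'). Output: "MJSJSSSNY"
Token 8: literal('J'). Output: "MJSJSSSNYJ"
Token 9: backref(off=2, len=6) (overlapping!). Copied 'YJYJYJ' from pos 8. Output: "MJSJSSSNYJYJYJYJ"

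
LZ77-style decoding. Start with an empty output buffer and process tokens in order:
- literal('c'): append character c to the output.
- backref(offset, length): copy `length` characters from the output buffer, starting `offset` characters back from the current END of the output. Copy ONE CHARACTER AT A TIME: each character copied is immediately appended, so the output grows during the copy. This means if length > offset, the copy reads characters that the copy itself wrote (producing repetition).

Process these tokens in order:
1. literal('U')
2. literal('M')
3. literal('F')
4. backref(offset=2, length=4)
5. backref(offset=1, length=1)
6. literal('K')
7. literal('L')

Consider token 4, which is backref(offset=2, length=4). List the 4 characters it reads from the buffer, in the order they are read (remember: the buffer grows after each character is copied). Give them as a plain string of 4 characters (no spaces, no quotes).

Token 1: literal('U'). Output: "U"
Token 2: literal('M'). Output: "UM"
Token 3: literal('F'). Output: "UMF"
Token 4: backref(off=2, len=4). Buffer before: "UMF" (len 3)
  byte 1: read out[1]='M', append. Buffer now: "UMFM"
  byte 2: read out[2]='F', append. Buffer now: "UMFMF"
  byte 3: read out[3]='M', append. Buffer now: "UMFMFM"
  byte 4: read out[4]='F', append. Buffer now: "UMFMFMF"

Answer: MFMF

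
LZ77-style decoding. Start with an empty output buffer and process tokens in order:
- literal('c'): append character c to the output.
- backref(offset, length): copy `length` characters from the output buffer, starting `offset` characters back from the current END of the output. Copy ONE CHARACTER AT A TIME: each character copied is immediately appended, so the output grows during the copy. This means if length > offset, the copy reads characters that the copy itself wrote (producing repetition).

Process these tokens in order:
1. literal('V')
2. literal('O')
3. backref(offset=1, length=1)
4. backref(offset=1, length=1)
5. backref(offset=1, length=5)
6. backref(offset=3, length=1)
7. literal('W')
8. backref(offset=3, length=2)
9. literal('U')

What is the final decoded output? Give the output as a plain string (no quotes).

Token 1: literal('V'). Output: "V"
Token 2: literal('O'). Output: "VO"
Token 3: backref(off=1, len=1). Copied 'O' from pos 1. Output: "VOO"
Token 4: backref(off=1, len=1). Copied 'O' from pos 2. Output: "VOOO"
Token 5: backref(off=1, len=5) (overlapping!). Copied 'OOOOO' from pos 3. Output: "VOOOOOOOO"
Token 6: backref(off=3, len=1). Copied 'O' from pos 6. Output: "VOOOOOOOOO"
Token 7: literal('W'). Output: "VOOOOOOOOOW"
Token 8: backref(off=3, len=2). Copied 'OO' from pos 8. Output: "VOOOOOOOOOWOO"
Token 9: literal('U'). Output: "VOOOOOOOOOWOOU"

Answer: VOOOOOOOOOWOOU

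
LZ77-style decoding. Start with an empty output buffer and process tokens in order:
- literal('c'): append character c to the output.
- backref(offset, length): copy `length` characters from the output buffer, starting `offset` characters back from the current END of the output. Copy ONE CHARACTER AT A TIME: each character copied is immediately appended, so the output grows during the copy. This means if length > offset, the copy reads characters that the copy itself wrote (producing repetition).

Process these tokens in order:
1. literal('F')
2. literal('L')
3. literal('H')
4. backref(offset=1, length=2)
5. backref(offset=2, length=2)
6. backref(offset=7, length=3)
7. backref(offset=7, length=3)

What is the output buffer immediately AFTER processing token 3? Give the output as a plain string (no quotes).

Token 1: literal('F'). Output: "F"
Token 2: literal('L'). Output: "FL"
Token 3: literal('H'). Output: "FLH"

Answer: FLH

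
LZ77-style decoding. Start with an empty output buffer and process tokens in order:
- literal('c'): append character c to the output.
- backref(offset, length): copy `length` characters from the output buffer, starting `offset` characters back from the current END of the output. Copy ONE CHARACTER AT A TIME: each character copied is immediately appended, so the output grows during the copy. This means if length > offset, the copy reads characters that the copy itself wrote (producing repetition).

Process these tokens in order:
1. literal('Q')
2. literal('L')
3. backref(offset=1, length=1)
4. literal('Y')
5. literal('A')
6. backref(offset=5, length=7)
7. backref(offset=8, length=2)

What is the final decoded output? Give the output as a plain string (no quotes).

Answer: QLLYAQLLYAQLAQ

Derivation:
Token 1: literal('Q'). Output: "Q"
Token 2: literal('L'). Output: "QL"
Token 3: backref(off=1, len=1). Copied 'L' from pos 1. Output: "QLL"
Token 4: literal('Y'). Output: "QLLY"
Token 5: literal('A'). Output: "QLLYA"
Token 6: backref(off=5, len=7) (overlapping!). Copied 'QLLYAQL' from pos 0. Output: "QLLYAQLLYAQL"
Token 7: backref(off=8, len=2). Copied 'AQ' from pos 4. Output: "QLLYAQLLYAQLAQ"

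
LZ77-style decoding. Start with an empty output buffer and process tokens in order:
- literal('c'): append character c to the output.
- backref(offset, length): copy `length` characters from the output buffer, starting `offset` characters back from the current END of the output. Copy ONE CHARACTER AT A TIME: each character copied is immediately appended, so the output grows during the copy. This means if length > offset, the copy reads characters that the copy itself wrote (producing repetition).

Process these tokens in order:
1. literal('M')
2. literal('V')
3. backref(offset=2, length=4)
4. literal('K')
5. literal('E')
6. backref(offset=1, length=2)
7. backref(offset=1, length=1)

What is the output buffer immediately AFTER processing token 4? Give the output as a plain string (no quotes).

Answer: MVMVMVK

Derivation:
Token 1: literal('M'). Output: "M"
Token 2: literal('V'). Output: "MV"
Token 3: backref(off=2, len=4) (overlapping!). Copied 'MVMV' from pos 0. Output: "MVMVMV"
Token 4: literal('K'). Output: "MVMVMVK"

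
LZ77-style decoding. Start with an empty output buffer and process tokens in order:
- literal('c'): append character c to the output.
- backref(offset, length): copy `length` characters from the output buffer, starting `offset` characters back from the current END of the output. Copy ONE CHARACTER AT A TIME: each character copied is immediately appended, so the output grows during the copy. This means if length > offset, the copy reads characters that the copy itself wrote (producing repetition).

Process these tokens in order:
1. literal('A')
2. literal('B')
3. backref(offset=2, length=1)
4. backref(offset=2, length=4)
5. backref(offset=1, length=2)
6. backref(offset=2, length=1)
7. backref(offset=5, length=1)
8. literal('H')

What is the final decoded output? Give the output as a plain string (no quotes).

Answer: ABABABAAAABH

Derivation:
Token 1: literal('A'). Output: "A"
Token 2: literal('B'). Output: "AB"
Token 3: backref(off=2, len=1). Copied 'A' from pos 0. Output: "ABA"
Token 4: backref(off=2, len=4) (overlapping!). Copied 'BABA' from pos 1. Output: "ABABABA"
Token 5: backref(off=1, len=2) (overlapping!). Copied 'AA' from pos 6. Output: "ABABABAAA"
Token 6: backref(off=2, len=1). Copied 'A' from pos 7. Output: "ABABABAAAA"
Token 7: backref(off=5, len=1). Copied 'B' from pos 5. Output: "ABABABAAAAB"
Token 8: literal('H'). Output: "ABABABAAAABH"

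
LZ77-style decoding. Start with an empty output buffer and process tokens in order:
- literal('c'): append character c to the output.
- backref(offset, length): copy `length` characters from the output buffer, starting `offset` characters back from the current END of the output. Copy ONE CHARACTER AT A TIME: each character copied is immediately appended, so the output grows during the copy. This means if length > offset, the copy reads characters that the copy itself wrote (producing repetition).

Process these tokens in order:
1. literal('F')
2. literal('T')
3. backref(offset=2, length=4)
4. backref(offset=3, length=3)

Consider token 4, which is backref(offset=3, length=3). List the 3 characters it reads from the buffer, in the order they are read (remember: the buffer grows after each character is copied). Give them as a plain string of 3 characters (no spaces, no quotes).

Token 1: literal('F'). Output: "F"
Token 2: literal('T'). Output: "FT"
Token 3: backref(off=2, len=4) (overlapping!). Copied 'FTFT' from pos 0. Output: "FTFTFT"
Token 4: backref(off=3, len=3). Buffer before: "FTFTFT" (len 6)
  byte 1: read out[3]='T', append. Buffer now: "FTFTFTT"
  byte 2: read out[4]='F', append. Buffer now: "FTFTFTTF"
  byte 3: read out[5]='T', append. Buffer now: "FTFTFTTFT"

Answer: TFT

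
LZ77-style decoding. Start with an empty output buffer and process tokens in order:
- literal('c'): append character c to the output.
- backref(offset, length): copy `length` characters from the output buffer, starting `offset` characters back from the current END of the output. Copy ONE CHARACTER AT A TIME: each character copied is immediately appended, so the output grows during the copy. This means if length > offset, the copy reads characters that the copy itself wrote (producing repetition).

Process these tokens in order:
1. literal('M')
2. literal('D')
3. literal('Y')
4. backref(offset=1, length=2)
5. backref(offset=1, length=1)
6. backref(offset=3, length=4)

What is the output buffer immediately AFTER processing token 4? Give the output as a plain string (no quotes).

Answer: MDYYY

Derivation:
Token 1: literal('M'). Output: "M"
Token 2: literal('D'). Output: "MD"
Token 3: literal('Y'). Output: "MDY"
Token 4: backref(off=1, len=2) (overlapping!). Copied 'YY' from pos 2. Output: "MDYYY"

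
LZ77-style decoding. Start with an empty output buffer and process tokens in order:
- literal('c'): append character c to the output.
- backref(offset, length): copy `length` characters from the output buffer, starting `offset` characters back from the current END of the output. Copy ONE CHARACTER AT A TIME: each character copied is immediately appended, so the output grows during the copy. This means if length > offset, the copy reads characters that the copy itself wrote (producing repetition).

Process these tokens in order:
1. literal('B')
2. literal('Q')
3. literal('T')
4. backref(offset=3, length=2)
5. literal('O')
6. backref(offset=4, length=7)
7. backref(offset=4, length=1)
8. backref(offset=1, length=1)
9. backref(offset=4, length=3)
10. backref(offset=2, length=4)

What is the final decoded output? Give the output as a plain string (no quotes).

Token 1: literal('B'). Output: "B"
Token 2: literal('Q'). Output: "BQ"
Token 3: literal('T'). Output: "BQT"
Token 4: backref(off=3, len=2). Copied 'BQ' from pos 0. Output: "BQTBQ"
Token 5: literal('O'). Output: "BQTBQO"
Token 6: backref(off=4, len=7) (overlapping!). Copied 'TBQOTBQ' from pos 2. Output: "BQTBQOTBQOTBQ"
Token 7: backref(off=4, len=1). Copied 'O' from pos 9. Output: "BQTBQOTBQOTBQO"
Token 8: backref(off=1, len=1). Copied 'O' from pos 13. Output: "BQTBQOTBQOTBQOO"
Token 9: backref(off=4, len=3). Copied 'BQO' from pos 11. Output: "BQTBQOTBQOTBQOOBQO"
Token 10: backref(off=2, len=4) (overlapping!). Copied 'QOQO' from pos 16. Output: "BQTBQOTBQOTBQOOBQOQOQO"

Answer: BQTBQOTBQOTBQOOBQOQOQO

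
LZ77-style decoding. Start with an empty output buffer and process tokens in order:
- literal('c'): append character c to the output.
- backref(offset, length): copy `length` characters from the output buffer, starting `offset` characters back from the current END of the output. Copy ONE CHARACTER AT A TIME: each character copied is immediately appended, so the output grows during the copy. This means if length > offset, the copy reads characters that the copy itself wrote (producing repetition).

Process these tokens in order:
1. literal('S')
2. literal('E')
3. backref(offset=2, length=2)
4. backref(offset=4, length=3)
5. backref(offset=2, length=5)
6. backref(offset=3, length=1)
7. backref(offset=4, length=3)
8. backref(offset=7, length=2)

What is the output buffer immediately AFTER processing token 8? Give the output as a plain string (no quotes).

Answer: SESESESESESEEESEES

Derivation:
Token 1: literal('S'). Output: "S"
Token 2: literal('E'). Output: "SE"
Token 3: backref(off=2, len=2). Copied 'SE' from pos 0. Output: "SESE"
Token 4: backref(off=4, len=3). Copied 'SES' from pos 0. Output: "SESESES"
Token 5: backref(off=2, len=5) (overlapping!). Copied 'ESESE' from pos 5. Output: "SESESESESESE"
Token 6: backref(off=3, len=1). Copied 'E' from pos 9. Output: "SESESESESESEE"
Token 7: backref(off=4, len=3). Copied 'ESE' from pos 9. Output: "SESESESESESEEESE"
Token 8: backref(off=7, len=2). Copied 'ES' from pos 9. Output: "SESESESESESEEESEES"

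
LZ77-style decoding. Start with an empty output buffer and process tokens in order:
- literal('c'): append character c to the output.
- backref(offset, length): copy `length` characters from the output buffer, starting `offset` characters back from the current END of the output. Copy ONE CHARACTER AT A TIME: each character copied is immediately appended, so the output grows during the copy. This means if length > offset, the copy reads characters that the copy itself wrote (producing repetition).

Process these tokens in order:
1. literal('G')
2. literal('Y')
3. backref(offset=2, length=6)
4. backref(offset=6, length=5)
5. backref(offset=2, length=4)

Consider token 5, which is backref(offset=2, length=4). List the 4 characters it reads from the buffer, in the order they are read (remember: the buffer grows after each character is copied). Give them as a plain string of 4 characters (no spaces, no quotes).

Answer: YGYG

Derivation:
Token 1: literal('G'). Output: "G"
Token 2: literal('Y'). Output: "GY"
Token 3: backref(off=2, len=6) (overlapping!). Copied 'GYGYGY' from pos 0. Output: "GYGYGYGY"
Token 4: backref(off=6, len=5). Copied 'GYGYG' from pos 2. Output: "GYGYGYGYGYGYG"
Token 5: backref(off=2, len=4). Buffer before: "GYGYGYGYGYGYG" (len 13)
  byte 1: read out[11]='Y', append. Buffer now: "GYGYGYGYGYGYGY"
  byte 2: read out[12]='G', append. Buffer now: "GYGYGYGYGYGYGYG"
  byte 3: read out[13]='Y', append. Buffer now: "GYGYGYGYGYGYGYGY"
  byte 4: read out[14]='G', append. Buffer now: "GYGYGYGYGYGYGYGYG"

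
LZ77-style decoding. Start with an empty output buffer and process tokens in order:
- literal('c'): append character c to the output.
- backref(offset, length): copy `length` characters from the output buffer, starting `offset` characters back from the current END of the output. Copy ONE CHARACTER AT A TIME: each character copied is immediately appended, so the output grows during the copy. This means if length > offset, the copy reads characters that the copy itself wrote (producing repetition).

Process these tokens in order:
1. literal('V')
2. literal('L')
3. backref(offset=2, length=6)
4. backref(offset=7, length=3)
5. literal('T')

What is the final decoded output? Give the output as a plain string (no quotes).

Answer: VLVLVLVLLVLT

Derivation:
Token 1: literal('V'). Output: "V"
Token 2: literal('L'). Output: "VL"
Token 3: backref(off=2, len=6) (overlapping!). Copied 'VLVLVL' from pos 0. Output: "VLVLVLVL"
Token 4: backref(off=7, len=3). Copied 'LVL' from pos 1. Output: "VLVLVLVLLVL"
Token 5: literal('T'). Output: "VLVLVLVLLVLT"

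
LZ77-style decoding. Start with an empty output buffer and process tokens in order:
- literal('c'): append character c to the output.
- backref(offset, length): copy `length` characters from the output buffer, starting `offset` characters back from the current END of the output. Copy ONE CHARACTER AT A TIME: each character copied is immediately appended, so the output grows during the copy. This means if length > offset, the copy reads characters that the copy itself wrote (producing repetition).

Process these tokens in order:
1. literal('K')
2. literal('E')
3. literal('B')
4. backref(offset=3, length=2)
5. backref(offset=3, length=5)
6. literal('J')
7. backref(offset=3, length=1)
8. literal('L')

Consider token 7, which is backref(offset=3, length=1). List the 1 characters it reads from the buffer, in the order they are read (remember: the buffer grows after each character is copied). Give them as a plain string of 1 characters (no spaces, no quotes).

Answer: B

Derivation:
Token 1: literal('K'). Output: "K"
Token 2: literal('E'). Output: "KE"
Token 3: literal('B'). Output: "KEB"
Token 4: backref(off=3, len=2). Copied 'KE' from pos 0. Output: "KEBKE"
Token 5: backref(off=3, len=5) (overlapping!). Copied 'BKEBK' from pos 2. Output: "KEBKEBKEBK"
Token 6: literal('J'). Output: "KEBKEBKEBKJ"
Token 7: backref(off=3, len=1). Buffer before: "KEBKEBKEBKJ" (len 11)
  byte 1: read out[8]='B', append. Buffer now: "KEBKEBKEBKJB"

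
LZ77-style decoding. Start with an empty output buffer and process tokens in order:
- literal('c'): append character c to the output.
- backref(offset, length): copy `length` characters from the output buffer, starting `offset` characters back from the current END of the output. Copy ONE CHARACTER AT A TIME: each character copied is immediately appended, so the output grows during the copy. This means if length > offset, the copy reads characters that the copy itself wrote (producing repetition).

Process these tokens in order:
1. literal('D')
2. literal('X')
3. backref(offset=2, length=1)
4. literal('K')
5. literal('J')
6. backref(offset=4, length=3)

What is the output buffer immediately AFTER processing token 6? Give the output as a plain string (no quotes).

Answer: DXDKJXDK

Derivation:
Token 1: literal('D'). Output: "D"
Token 2: literal('X'). Output: "DX"
Token 3: backref(off=2, len=1). Copied 'D' from pos 0. Output: "DXD"
Token 4: literal('K'). Output: "DXDK"
Token 5: literal('J'). Output: "DXDKJ"
Token 6: backref(off=4, len=3). Copied 'XDK' from pos 1. Output: "DXDKJXDK"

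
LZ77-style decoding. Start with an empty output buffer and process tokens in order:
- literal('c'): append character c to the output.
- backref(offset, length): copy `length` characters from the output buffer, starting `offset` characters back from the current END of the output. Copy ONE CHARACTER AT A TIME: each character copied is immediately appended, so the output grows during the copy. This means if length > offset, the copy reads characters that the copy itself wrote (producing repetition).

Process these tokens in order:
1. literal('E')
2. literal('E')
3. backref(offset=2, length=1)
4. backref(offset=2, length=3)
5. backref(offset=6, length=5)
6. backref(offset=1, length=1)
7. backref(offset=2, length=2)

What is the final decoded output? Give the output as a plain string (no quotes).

Answer: EEEEEEEEEEEEEE

Derivation:
Token 1: literal('E'). Output: "E"
Token 2: literal('E'). Output: "EE"
Token 3: backref(off=2, len=1). Copied 'E' from pos 0. Output: "EEE"
Token 4: backref(off=2, len=3) (overlapping!). Copied 'EEE' from pos 1. Output: "EEEEEE"
Token 5: backref(off=6, len=5). Copied 'EEEEE' from pos 0. Output: "EEEEEEEEEEE"
Token 6: backref(off=1, len=1). Copied 'E' from pos 10. Output: "EEEEEEEEEEEE"
Token 7: backref(off=2, len=2). Copied 'EE' from pos 10. Output: "EEEEEEEEEEEEEE"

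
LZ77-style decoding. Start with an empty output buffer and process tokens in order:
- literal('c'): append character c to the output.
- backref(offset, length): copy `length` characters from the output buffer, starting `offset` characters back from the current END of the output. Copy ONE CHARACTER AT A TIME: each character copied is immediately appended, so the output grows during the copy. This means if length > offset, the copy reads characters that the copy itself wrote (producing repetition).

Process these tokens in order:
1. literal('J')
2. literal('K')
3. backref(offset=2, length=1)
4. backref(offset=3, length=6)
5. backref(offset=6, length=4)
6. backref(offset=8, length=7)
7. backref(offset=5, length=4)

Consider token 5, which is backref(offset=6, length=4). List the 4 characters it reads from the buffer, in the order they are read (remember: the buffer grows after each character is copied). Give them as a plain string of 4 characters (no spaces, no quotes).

Answer: JKJJ

Derivation:
Token 1: literal('J'). Output: "J"
Token 2: literal('K'). Output: "JK"
Token 3: backref(off=2, len=1). Copied 'J' from pos 0. Output: "JKJ"
Token 4: backref(off=3, len=6) (overlapping!). Copied 'JKJJKJ' from pos 0. Output: "JKJJKJJKJ"
Token 5: backref(off=6, len=4). Buffer before: "JKJJKJJKJ" (len 9)
  byte 1: read out[3]='J', append. Buffer now: "JKJJKJJKJJ"
  byte 2: read out[4]='K', append. Buffer now: "JKJJKJJKJJK"
  byte 3: read out[5]='J', append. Buffer now: "JKJJKJJKJJKJ"
  byte 4: read out[6]='J', append. Buffer now: "JKJJKJJKJJKJJ"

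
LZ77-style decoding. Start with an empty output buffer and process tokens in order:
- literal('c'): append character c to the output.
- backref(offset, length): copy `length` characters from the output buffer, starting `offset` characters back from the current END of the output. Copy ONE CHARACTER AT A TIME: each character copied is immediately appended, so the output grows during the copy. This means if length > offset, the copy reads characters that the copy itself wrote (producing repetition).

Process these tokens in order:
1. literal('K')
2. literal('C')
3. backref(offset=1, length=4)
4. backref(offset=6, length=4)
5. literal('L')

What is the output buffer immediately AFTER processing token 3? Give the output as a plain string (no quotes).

Answer: KCCCCC

Derivation:
Token 1: literal('K'). Output: "K"
Token 2: literal('C'). Output: "KC"
Token 3: backref(off=1, len=4) (overlapping!). Copied 'CCCC' from pos 1. Output: "KCCCCC"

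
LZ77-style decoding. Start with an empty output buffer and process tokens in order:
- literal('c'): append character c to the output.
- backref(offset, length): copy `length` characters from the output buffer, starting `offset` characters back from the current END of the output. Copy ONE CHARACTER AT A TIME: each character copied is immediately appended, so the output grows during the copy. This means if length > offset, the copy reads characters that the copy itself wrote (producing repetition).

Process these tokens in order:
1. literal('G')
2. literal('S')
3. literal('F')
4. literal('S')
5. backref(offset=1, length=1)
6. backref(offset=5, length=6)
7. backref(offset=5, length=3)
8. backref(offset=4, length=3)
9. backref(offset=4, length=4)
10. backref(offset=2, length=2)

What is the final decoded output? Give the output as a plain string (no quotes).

Answer: GSFSSGSFSSGSFSGSFSGSFSF

Derivation:
Token 1: literal('G'). Output: "G"
Token 2: literal('S'). Output: "GS"
Token 3: literal('F'). Output: "GSF"
Token 4: literal('S'). Output: "GSFS"
Token 5: backref(off=1, len=1). Copied 'S' from pos 3. Output: "GSFSS"
Token 6: backref(off=5, len=6) (overlapping!). Copied 'GSFSSG' from pos 0. Output: "GSFSSGSFSSG"
Token 7: backref(off=5, len=3). Copied 'SFS' from pos 6. Output: "GSFSSGSFSSGSFS"
Token 8: backref(off=4, len=3). Copied 'GSF' from pos 10. Output: "GSFSSGSFSSGSFSGSF"
Token 9: backref(off=4, len=4). Copied 'SGSF' from pos 13. Output: "GSFSSGSFSSGSFSGSFSGSF"
Token 10: backref(off=2, len=2). Copied 'SF' from pos 19. Output: "GSFSSGSFSSGSFSGSFSGSFSF"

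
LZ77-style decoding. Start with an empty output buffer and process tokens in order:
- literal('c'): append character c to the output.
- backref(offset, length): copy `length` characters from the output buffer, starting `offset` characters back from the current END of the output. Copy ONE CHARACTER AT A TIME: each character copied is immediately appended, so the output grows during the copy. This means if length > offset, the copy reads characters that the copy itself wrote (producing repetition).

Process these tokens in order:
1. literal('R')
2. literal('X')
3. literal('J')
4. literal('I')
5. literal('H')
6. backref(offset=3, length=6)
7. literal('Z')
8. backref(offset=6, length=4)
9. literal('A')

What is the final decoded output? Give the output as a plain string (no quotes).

Answer: RXJIHJIHJIHZIHJIA

Derivation:
Token 1: literal('R'). Output: "R"
Token 2: literal('X'). Output: "RX"
Token 3: literal('J'). Output: "RXJ"
Token 4: literal('I'). Output: "RXJI"
Token 5: literal('H'). Output: "RXJIH"
Token 6: backref(off=3, len=6) (overlapping!). Copied 'JIHJIH' from pos 2. Output: "RXJIHJIHJIH"
Token 7: literal('Z'). Output: "RXJIHJIHJIHZ"
Token 8: backref(off=6, len=4). Copied 'IHJI' from pos 6. Output: "RXJIHJIHJIHZIHJI"
Token 9: literal('A'). Output: "RXJIHJIHJIHZIHJIA"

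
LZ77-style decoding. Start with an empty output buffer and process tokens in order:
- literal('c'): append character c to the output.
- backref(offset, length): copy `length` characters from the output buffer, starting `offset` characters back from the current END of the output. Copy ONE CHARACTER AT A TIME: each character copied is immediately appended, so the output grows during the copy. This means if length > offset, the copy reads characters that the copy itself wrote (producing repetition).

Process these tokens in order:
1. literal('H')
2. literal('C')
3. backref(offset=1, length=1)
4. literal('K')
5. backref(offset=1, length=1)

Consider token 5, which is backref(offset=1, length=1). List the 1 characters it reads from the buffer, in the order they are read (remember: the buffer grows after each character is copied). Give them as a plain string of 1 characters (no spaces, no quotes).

Answer: K

Derivation:
Token 1: literal('H'). Output: "H"
Token 2: literal('C'). Output: "HC"
Token 3: backref(off=1, len=1). Copied 'C' from pos 1. Output: "HCC"
Token 4: literal('K'). Output: "HCCK"
Token 5: backref(off=1, len=1). Buffer before: "HCCK" (len 4)
  byte 1: read out[3]='K', append. Buffer now: "HCCKK"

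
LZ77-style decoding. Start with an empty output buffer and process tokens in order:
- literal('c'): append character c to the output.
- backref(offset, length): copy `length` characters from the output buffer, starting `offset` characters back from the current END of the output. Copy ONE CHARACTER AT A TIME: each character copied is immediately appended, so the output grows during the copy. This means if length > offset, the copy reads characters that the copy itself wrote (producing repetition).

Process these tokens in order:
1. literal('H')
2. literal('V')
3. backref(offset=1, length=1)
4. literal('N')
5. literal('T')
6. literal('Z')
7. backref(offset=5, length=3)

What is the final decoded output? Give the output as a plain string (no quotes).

Answer: HVVNTZVVN

Derivation:
Token 1: literal('H'). Output: "H"
Token 2: literal('V'). Output: "HV"
Token 3: backref(off=1, len=1). Copied 'V' from pos 1. Output: "HVV"
Token 4: literal('N'). Output: "HVVN"
Token 5: literal('T'). Output: "HVVNT"
Token 6: literal('Z'). Output: "HVVNTZ"
Token 7: backref(off=5, len=3). Copied 'VVN' from pos 1. Output: "HVVNTZVVN"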